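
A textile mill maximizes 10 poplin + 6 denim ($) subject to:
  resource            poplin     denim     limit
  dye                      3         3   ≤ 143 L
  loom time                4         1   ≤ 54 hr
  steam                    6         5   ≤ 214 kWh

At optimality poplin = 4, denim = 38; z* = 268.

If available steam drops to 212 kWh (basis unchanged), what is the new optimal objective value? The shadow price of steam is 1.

Δb = -2, so new z* = 268 + (1)·(-2) = 268 − 2 = 266.

266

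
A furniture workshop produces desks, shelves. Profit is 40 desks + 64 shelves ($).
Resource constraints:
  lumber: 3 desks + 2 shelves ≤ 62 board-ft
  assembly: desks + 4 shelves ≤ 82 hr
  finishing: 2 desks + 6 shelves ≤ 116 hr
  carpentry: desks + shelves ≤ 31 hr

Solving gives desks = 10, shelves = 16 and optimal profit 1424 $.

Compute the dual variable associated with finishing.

Check each constraint at x*: lumber 62/62 (tight); assembly 74/82 (slack 8); finishing 116/116 (tight); carpentry 26/31 (slack 5).
Since assembly, carpentry are not tight, their duals are 0.
From A_Bᵀ y = c: 3·y_lumber + 2·y_finishing = 40; 2·y_lumber + 6·y_finishing = 64.
This yields shadow prices y_lumber = 8, y_finishing = 8.
Shadow price of finishing = 8.

8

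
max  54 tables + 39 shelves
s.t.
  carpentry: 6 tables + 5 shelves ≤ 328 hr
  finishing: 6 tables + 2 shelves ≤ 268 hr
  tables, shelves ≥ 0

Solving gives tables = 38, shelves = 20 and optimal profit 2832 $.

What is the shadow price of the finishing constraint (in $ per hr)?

Check each constraint at x*: carpentry 328/328 (tight); finishing 268/268 (tight).
From A_Bᵀ y = c: 6·y_carpentry + 6·y_finishing = 54; 5·y_carpentry + 2·y_finishing = 39.
→ y_carpentry = 7 and y_finishing = 2.
Shadow price of finishing = 2.

2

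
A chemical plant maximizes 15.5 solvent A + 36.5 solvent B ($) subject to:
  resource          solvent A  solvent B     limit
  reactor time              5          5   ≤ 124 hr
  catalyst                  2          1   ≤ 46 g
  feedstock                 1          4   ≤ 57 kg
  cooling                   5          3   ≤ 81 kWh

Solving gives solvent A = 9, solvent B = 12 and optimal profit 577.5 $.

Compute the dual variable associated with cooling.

1.5

Binding: feedstock and cooling. Non-binding: reactor time (19 unused), catalyst (16 unused).
Since reactor time, catalyst are not tight, their duals are 0.
Dual feasibility on the basic columns requires 1·y_feedstock + 5·y_cooling = 15.5, 4·y_feedstock + 3·y_cooling = 36.5.
Solving: y_feedstock = 8, y_cooling = 1.5.
Shadow price of cooling = 1.5.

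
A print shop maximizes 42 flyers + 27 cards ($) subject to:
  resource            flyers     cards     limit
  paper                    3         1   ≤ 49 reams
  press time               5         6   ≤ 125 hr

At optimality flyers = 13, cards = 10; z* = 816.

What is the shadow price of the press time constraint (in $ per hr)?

3

Both paper and press time are binding at x*.
Dual feasibility on the basic columns requires 3·y_paper + 5·y_press time = 42, 1·y_paper + 6·y_press time = 27.
→ y_paper = 9 and y_press time = 3.
Shadow price of press time = 3.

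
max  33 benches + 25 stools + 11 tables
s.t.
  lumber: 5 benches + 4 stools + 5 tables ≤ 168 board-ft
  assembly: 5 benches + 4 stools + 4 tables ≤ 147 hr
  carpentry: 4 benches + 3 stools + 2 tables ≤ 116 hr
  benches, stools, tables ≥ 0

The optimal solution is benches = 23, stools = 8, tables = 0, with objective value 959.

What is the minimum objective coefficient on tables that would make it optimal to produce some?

18

Check each constraint at x*: lumber 147/168 (slack 21); assembly 147/147 (tight); carpentry 116/116 (tight).
By complementary slackness, y = 0 for the non-binding constraint.
Dual feasibility on the basic columns requires 5·y_assembly + 4·y_carpentry = 33, 4·y_assembly + 3·y_carpentry = 25.
→ y_assembly = 1 and y_carpentry = 7.
tables enters the basis when its profit ≥ yᵀa₃ = 1·4 + 7·2 = 18.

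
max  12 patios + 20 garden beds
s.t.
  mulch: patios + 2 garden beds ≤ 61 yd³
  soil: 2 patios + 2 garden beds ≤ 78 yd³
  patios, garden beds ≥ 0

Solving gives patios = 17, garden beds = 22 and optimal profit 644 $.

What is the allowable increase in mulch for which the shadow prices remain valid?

Binding constraints: mulch, soil. The basis is B = [[1,2],[2,2]] with det -2.
Per unit increase in mulch, x* moves by d = (-1, 1).
The basis stays optimal until patios reaches 0; allowable increase = 17 yd³.

17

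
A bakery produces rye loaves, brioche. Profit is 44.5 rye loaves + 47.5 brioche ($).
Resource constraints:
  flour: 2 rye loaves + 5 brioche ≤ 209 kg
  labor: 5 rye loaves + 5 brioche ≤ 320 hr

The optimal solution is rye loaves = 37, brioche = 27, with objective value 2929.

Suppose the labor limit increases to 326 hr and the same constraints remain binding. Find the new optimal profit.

At the optimum: flour uses 209 of 209 (binding); labor uses 320 of 320 (binding).
Dual feasibility on the basic columns requires 2·y_flour + 5·y_labor = 44.5, 5·y_flour + 5·y_labor = 47.5.
This yields shadow prices y_flour = 1, y_labor = 8.5.
Δz = y_labor·Δb = 8.5 × (6) = 51, so new z* = 2929 + 51 = 2980.

2980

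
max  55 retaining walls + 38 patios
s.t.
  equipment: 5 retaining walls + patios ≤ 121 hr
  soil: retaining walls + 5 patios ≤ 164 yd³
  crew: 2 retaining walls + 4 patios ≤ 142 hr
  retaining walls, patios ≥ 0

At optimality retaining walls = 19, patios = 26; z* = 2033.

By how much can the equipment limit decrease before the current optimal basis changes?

Binding constraints: equipment, crew. The basis is B = [[5,1],[2,4]] with det 18.
Per unit decrease in equipment, x* moves by d = (-0.2222, 0.1111).
The basis stays optimal until soil becomes binding; allowable decrease = 45 hr.

45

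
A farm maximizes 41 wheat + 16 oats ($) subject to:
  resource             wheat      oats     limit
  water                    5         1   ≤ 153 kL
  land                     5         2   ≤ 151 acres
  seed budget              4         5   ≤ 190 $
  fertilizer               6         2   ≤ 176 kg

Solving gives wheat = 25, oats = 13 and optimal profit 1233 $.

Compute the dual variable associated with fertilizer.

Binding: land and fertilizer. Non-binding: water (15 unused), seed budget (25 unused).
Since water, seed budget are not tight, their duals are 0.
The binding rows give the dual system: 5·y_land + 6·y_fertilizer = 41 and 2·y_land + 2·y_fertilizer = 16.
Solving: y_land = 7, y_fertilizer = 1.
Shadow price of fertilizer = 1.

1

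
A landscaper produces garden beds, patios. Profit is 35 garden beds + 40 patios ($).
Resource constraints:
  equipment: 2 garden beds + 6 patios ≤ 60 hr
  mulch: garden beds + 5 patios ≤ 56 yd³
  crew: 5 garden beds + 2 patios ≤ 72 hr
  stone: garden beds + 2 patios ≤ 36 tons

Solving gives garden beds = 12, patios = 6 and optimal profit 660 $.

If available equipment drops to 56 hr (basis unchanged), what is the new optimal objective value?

Binding: equipment and crew. Non-binding: mulch (14 unused), stone (12 unused).
By complementary slackness, y = 0 for the non-binding constraints.
The binding rows give the dual system: 2·y_equipment + 5·y_crew = 35 and 6·y_equipment + 2·y_crew = 40.
Solving: y_equipment = 5, y_crew = 5.
Δz = y_equipment·Δb = 5 × (-4) = -20, so new z* = 660 − 20 = 640.

640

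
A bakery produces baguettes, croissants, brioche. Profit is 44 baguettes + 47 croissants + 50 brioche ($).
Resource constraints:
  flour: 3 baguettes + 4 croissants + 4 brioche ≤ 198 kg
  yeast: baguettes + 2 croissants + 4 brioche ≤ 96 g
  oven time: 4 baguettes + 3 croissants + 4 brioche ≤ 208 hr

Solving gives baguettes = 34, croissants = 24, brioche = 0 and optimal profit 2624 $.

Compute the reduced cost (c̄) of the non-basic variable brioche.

-2

Binding: flour and oven time. Non-binding: yeast (14 unused).
Since yeast is not tight, its dual is 0.
Dual feasibility on the basic columns requires 3·y_flour + 4·y_oven time = 44, 4·y_flour + 3·y_oven time = 47.
This yields shadow prices y_flour = 8, y_oven time = 5.
Reduced cost of brioche: c₃ − yᵀa₃ = 50 − (8·4 + 5·4) = 50 − 52 = -2.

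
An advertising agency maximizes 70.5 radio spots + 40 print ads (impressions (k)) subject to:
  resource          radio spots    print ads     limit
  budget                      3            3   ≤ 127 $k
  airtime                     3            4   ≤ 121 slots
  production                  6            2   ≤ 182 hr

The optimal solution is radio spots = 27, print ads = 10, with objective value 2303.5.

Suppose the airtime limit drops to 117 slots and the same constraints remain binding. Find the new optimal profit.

2281.5

Check each constraint at x*: budget 111/127 (slack 16); airtime 121/121 (tight); production 182/182 (tight).
Since budget is not tight, its dual is 0.
The binding rows give the dual system: 3·y_airtime + 6·y_production = 70.5 and 4·y_airtime + 2·y_production = 40.
Solving: y_airtime = 5.5, y_production = 9.
Δz = y_airtime·Δb = 5.5 × (-4) = -22, so new z* = 2303.5 − 22 = 2281.5.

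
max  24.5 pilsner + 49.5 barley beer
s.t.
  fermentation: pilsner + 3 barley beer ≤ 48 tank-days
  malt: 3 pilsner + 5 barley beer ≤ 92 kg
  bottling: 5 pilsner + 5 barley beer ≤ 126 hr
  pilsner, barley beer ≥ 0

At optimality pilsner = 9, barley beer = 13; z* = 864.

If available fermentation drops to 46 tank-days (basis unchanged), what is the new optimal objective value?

At the optimum: fermentation uses 48 of 48 (binding); malt uses 92 of 92 (binding); bottling uses 110 of 126 (slack = 16).
Since bottling is not tight, its dual is 0.
From A_Bᵀ y = c: 1·y_fermentation + 3·y_malt = 24.5; 3·y_fermentation + 5·y_malt = 49.5.
→ y_fermentation = 6.5 and y_malt = 6.
Δz = y_fermentation·Δb = 6.5 × (-2) = -13, so new z* = 864 − 13 = 851.

851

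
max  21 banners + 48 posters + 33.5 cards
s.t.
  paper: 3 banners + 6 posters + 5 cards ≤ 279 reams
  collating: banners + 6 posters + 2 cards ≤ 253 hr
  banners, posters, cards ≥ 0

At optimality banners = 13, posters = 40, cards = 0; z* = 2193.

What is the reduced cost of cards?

Check each constraint at x*: paper 279/279 (tight); collating 253/253 (tight).
Dual feasibility on the basic columns requires 3·y_paper + 1·y_collating = 21, 6·y_paper + 6·y_collating = 48.
This yields shadow prices y_paper = 6.5, y_collating = 1.5.
Reduced cost of cards: c₃ − yᵀa₃ = 33.5 − (6.5·5 + 1.5·2) = 33.5 − 35.5 = -2.

-2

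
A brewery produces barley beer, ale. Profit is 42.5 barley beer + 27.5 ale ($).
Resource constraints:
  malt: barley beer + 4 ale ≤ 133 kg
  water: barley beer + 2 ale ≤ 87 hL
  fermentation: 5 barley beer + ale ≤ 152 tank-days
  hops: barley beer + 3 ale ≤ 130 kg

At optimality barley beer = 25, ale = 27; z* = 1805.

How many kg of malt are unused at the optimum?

malt used = 1·25 + 4·27 = 133; slack = 133 − 133 = 0.

0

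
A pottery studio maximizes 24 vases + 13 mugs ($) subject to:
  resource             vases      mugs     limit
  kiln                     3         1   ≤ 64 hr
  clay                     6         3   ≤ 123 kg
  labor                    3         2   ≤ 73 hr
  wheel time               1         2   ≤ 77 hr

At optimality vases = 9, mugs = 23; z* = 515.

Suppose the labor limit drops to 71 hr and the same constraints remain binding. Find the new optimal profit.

511

Binding: clay and labor. Non-binding: kiln (14 unused), wheel time (22 unused).
Since kiln, wheel time are not tight, their duals are 0.
Dual feasibility on the basic columns requires 6·y_clay + 3·y_labor = 24, 3·y_clay + 2·y_labor = 13.
→ y_clay = 3 and y_labor = 2.
Δz = y_labor·Δb = 2 × (-2) = -4, so new z* = 515 − 4 = 511.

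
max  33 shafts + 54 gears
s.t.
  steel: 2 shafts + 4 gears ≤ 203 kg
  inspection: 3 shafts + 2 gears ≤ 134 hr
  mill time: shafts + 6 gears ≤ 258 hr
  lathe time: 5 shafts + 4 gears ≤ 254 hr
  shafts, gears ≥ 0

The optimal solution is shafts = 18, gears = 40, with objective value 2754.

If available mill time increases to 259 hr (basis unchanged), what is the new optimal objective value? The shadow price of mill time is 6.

2760

Δb = 1, so new z* = 2754 + (6)·(1) = 2754 + 6 = 2760.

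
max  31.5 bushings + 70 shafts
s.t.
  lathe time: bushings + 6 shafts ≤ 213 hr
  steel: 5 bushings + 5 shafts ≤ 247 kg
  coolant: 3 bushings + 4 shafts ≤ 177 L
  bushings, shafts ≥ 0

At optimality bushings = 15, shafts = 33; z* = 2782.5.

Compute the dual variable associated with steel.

Check each constraint at x*: lathe time 213/213 (tight); steel 240/247 (slack 7); coolant 177/177 (tight).
Slack constraints have shadow price 0 (complementary slackness).
The binding rows give the dual system: 1·y_lathe time + 3·y_coolant = 31.5 and 6·y_lathe time + 4·y_coolant = 70.
→ y_lathe time = 6 and y_coolant = 8.5.
Shadow price of steel = 0.

0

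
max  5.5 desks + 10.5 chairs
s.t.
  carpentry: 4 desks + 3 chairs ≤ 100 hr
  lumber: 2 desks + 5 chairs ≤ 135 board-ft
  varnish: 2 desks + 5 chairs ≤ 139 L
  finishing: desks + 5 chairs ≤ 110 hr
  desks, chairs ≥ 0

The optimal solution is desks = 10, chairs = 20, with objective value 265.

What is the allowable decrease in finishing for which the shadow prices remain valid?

85

Binding constraints: carpentry, finishing. The basis is B = [[4,3],[1,5]] with det 17.
Per unit decrease in finishing, x* moves by d = (0.1765, -0.2353).
The basis stays optimal until chairs reaches 0; allowable decrease = 85 hr.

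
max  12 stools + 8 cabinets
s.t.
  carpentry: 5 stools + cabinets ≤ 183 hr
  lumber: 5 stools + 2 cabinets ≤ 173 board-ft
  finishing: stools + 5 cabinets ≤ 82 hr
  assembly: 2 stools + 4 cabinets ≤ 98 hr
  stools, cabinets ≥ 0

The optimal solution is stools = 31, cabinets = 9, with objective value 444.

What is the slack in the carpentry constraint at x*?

19

carpentry used = 5·31 + 1·9 = 164; slack = 183 − 164 = 19.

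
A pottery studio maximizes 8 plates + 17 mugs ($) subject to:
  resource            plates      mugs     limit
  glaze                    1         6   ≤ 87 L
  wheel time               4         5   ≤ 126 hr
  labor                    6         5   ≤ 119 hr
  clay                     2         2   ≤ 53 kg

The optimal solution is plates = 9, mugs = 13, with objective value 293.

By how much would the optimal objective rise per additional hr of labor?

Check each constraint at x*: glaze 87/87 (tight); wheel time 101/126 (slack 25); labor 119/119 (tight); clay 44/53 (slack 9).
By complementary slackness, y = 0 for the non-binding constraints.
The binding rows give the dual system: 1·y_glaze + 6·y_labor = 8 and 6·y_glaze + 5·y_labor = 17.
→ y_glaze = 2 and y_labor = 1.
Shadow price of labor = 1.

1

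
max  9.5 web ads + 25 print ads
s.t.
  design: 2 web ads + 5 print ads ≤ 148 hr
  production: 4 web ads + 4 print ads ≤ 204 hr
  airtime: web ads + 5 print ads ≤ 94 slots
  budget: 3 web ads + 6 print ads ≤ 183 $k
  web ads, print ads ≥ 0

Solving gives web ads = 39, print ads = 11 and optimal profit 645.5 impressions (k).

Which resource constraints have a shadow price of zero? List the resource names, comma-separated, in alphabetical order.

design: 133/148 (slack 15)
production: 200/204 (slack 4)
airtime: 94/94 (binding)
budget: 183/183 (binding)
By complementary slackness, a constraint with positive slack has shadow price 0 → design, production.

design, production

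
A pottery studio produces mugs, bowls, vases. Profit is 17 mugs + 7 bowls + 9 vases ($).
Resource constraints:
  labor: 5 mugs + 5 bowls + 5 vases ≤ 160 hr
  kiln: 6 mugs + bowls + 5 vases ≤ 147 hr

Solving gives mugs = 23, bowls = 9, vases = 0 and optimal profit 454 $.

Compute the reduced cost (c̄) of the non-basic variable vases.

Check each constraint at x*: labor 160/160 (tight); kiln 147/147 (tight).
Dual feasibility on the basic columns requires 5·y_labor + 6·y_kiln = 17, 5·y_labor + 1·y_kiln = 7.
Solving: y_labor = 1, y_kiln = 2.
Reduced cost of vases: c₃ − yᵀa₃ = 9 − (1·5 + 2·5) = 9 − 15 = -6.

-6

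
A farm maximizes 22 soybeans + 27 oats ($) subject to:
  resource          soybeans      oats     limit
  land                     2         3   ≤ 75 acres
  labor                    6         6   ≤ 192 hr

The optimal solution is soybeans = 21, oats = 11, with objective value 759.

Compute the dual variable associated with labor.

Both land and labor are binding at x*.
From A_Bᵀ y = c: 2·y_land + 6·y_labor = 22; 3·y_land + 6·y_labor = 27.
→ y_land = 5 and y_labor = 2.
Shadow price of labor = 2.

2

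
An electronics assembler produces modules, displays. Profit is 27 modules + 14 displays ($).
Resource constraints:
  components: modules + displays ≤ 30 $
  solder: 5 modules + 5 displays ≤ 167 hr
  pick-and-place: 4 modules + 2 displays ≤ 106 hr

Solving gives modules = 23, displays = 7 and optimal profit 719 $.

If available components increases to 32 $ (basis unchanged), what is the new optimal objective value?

721

Binding: components and pick-and-place. Non-binding: solder (17 unused).
Since solder is not tight, its dual is 0.
Dual feasibility on the basic columns requires 1·y_components + 4·y_pick-and-place = 27, 1·y_components + 2·y_pick-and-place = 14.
This yields shadow prices y_components = 1, y_pick-and-place = 6.5.
Δz = y_components·Δb = 1 × (2) = 2, so new z* = 719 + 2 = 721.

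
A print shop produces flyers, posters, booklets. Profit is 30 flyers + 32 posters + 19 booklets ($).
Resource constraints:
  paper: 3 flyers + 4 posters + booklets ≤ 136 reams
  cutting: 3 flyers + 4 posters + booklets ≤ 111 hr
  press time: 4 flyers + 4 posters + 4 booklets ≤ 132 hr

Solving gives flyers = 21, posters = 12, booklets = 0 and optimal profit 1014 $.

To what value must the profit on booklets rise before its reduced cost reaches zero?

26

At the optimum: paper uses 111 of 136 (slack = 25); cutting uses 111 of 111 (binding); press time uses 132 of 132 (binding).
Since paper is not tight, its dual is 0.
From A_Bᵀ y = c: 3·y_cutting + 4·y_press time = 30; 4·y_cutting + 4·y_press time = 32.
→ y_cutting = 2 and y_press time = 6.
booklets enters the basis when its profit ≥ yᵀa₃ = 2·1 + 6·4 = 26.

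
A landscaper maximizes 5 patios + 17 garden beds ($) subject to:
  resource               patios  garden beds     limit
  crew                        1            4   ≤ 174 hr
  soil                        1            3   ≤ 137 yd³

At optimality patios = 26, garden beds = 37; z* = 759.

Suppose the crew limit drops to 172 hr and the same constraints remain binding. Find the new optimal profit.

Both crew and soil are binding at x*.
The binding rows give the dual system: 1·y_crew + 1·y_soil = 5 and 4·y_crew + 3·y_soil = 17.
→ y_crew = 2 and y_soil = 3.
Δz = y_crew·Δb = 2 × (-2) = -4, so new z* = 759 − 4 = 755.

755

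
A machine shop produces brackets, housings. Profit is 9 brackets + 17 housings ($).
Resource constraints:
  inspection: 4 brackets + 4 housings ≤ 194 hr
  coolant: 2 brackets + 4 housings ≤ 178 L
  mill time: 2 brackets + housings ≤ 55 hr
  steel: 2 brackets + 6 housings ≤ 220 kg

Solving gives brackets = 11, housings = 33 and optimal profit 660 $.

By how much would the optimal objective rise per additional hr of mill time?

At the optimum: inspection uses 176 of 194 (slack = 18); coolant uses 154 of 178 (slack = 24); mill time uses 55 of 55 (binding); steel uses 220 of 220 (binding).
Slack constraints have shadow price 0 (complementary slackness).
The binding rows give the dual system: 2·y_mill time + 2·y_steel = 9 and 1·y_mill time + 6·y_steel = 17.
This yields shadow prices y_mill time = 2, y_steel = 2.5.
Shadow price of mill time = 2.

2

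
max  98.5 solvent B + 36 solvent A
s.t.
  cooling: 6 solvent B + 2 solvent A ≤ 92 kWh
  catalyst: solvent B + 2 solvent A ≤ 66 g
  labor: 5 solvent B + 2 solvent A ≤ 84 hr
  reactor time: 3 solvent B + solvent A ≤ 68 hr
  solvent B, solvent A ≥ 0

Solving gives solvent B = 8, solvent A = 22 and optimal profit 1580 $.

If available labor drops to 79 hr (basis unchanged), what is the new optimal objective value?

1532.5

Binding: cooling and labor. Non-binding: catalyst (14 unused), reactor time (22 unused).
Since catalyst, reactor time are not tight, their duals are 0.
Dual feasibility on the basic columns requires 6·y_cooling + 5·y_labor = 98.5, 2·y_cooling + 2·y_labor = 36.
Solving: y_cooling = 8.5, y_labor = 9.5.
Δz = y_labor·Δb = 9.5 × (-5) = -47.5, so new z* = 1580 − 47.5 = 1532.5.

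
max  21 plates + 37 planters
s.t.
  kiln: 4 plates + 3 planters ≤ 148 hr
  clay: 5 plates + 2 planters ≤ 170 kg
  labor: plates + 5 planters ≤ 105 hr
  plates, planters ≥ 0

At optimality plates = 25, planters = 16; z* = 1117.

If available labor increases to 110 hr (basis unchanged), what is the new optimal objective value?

Check each constraint at x*: kiln 148/148 (tight); clay 157/170 (slack 13); labor 105/105 (tight).
Slack constraints have shadow price 0 (complementary slackness).
Dual feasibility on the basic columns requires 4·y_kiln + 1·y_labor = 21, 3·y_kiln + 5·y_labor = 37.
Solving: y_kiln = 4, y_labor = 5.
Δz = y_labor·Δb = 5 × (5) = 25, so new z* = 1117 + 25 = 1142.

1142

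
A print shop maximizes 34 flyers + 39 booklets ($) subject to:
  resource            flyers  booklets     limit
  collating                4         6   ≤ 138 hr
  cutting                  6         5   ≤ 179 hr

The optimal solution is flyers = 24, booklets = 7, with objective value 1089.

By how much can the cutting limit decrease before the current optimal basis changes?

Binding constraints: collating, cutting. The basis is B = [[4,6],[6,5]] with det -16.
Per unit decrease in cutting, x* moves by d = (-0.375, 0.25).
The basis stays optimal until flyers reaches 0; allowable decrease = 64 hr.

64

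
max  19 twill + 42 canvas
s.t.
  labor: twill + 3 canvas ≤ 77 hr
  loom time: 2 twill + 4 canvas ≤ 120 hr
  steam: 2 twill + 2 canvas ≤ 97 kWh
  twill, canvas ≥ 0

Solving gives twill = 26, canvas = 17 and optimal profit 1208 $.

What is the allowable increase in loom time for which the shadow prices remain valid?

5.5

Binding constraints: labor, loom time. The basis is B = [[1,3],[2,4]] with det -2.
Per unit increase in loom time, x* moves by d = (1.5, -0.5).
The basis stays optimal until steam becomes binding; allowable increase = 5.5 hr.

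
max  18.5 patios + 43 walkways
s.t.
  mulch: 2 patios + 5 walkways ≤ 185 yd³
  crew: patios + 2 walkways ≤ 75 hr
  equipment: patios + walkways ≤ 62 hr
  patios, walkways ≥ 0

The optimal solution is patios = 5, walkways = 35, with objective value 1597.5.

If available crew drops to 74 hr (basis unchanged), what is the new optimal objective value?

At the optimum: mulch uses 185 of 185 (binding); crew uses 75 of 75 (binding); equipment uses 40 of 62 (slack = 22).
Since equipment is not tight, its dual is 0.
The binding rows give the dual system: 2·y_mulch + 1·y_crew = 18.5 and 5·y_mulch + 2·y_crew = 43.
→ y_mulch = 6 and y_crew = 6.5.
Δz = y_crew·Δb = 6.5 × (-1) = -6.5, so new z* = 1597.5 − 6.5 = 1591.

1591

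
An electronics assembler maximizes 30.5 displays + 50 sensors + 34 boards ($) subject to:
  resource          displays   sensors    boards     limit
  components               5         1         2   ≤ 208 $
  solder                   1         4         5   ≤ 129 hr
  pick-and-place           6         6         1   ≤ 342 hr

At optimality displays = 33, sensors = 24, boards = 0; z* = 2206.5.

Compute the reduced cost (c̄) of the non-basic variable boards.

At the optimum: components uses 189 of 208 (slack = 19); solder uses 129 of 129 (binding); pick-and-place uses 342 of 342 (binding).
Since components is not tight, its dual is 0.
The binding rows give the dual system: 1·y_solder + 6·y_pick-and-place = 30.5 and 4·y_solder + 6·y_pick-and-place = 50.
This yields shadow prices y_solder = 6.5, y_pick-and-place = 4.
Reduced cost of boards: c₃ − yᵀa₃ = 34 − (6.5·5 + 4·1) = 34 − 36.5 = -2.5.

-2.5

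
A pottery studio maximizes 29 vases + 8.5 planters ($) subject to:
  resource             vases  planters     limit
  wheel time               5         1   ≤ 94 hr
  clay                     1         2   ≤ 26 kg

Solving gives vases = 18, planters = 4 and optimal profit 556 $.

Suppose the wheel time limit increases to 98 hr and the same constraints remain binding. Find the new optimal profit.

Check each constraint at x*: wheel time 94/94 (tight); clay 26/26 (tight).
The binding rows give the dual system: 5·y_wheel time + 1·y_clay = 29 and 1·y_wheel time + 2·y_clay = 8.5.
Solving: y_wheel time = 5.5, y_clay = 1.5.
Δz = y_wheel time·Δb = 5.5 × (4) = 22, so new z* = 556 + 22 = 578.

578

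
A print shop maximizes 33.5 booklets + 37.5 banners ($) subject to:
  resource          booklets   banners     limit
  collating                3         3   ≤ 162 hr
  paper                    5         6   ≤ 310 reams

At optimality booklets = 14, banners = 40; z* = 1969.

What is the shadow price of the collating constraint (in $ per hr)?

4.5

Check each constraint at x*: collating 162/162 (tight); paper 310/310 (tight).
From A_Bᵀ y = c: 3·y_collating + 5·y_paper = 33.5; 3·y_collating + 6·y_paper = 37.5.
This yields shadow prices y_collating = 4.5, y_paper = 4.
Shadow price of collating = 4.5.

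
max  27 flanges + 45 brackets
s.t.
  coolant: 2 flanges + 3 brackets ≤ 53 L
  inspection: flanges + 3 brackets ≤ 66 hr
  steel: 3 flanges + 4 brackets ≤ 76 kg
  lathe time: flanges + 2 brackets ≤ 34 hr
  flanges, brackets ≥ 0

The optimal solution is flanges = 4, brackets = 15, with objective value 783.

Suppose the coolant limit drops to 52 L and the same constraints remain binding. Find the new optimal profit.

Check each constraint at x*: coolant 53/53 (tight); inspection 49/66 (slack 17); steel 72/76 (slack 4); lathe time 34/34 (tight).
By complementary slackness, y = 0 for the non-binding constraints.
From A_Bᵀ y = c: 2·y_coolant + 1·y_lathe time = 27; 3·y_coolant + 2·y_lathe time = 45.
Solving: y_coolant = 9, y_lathe time = 9.
Δz = y_coolant·Δb = 9 × (-1) = -9, so new z* = 783 − 9 = 774.

774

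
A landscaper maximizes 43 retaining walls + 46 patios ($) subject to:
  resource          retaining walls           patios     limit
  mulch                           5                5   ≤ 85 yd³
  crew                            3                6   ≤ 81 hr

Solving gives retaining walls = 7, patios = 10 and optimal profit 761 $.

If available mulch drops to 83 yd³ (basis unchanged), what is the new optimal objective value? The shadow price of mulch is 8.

745

Δb = -2, so new z* = 761 + (8)·(-2) = 761 − 16 = 745.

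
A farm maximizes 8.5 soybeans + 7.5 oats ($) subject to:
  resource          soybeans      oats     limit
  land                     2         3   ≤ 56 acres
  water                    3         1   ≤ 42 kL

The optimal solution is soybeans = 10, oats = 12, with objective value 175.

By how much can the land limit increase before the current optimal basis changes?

Binding constraints: land, water. The basis is B = [[2,3],[3,1]] with det -7.
Per unit increase in land, x* moves by d = (-0.1429, 0.4286).
The basis stays optimal until soybeans reaches 0; allowable increase = 70 acres.

70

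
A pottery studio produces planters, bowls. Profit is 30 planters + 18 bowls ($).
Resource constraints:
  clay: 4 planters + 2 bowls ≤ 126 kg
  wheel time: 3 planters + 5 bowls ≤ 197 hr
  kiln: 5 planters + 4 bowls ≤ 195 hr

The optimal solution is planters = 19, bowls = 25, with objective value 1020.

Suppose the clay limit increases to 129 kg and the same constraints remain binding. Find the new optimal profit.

At the optimum: clay uses 126 of 126 (binding); wheel time uses 182 of 197 (slack = 15); kiln uses 195 of 195 (binding).
Since wheel time is not tight, its dual is 0.
The binding rows give the dual system: 4·y_clay + 5·y_kiln = 30 and 2·y_clay + 4·y_kiln = 18.
This yields shadow prices y_clay = 5, y_kiln = 2.
Δz = y_clay·Δb = 5 × (3) = 15, so new z* = 1020 + 15 = 1035.

1035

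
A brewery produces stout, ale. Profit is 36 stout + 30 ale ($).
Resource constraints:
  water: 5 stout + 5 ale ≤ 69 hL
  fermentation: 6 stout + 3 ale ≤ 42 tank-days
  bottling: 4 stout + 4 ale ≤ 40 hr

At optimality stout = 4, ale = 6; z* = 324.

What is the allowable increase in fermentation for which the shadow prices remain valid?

18

Binding constraints: fermentation, bottling. The basis is B = [[6,3],[4,4]] with det 12.
Per unit increase in fermentation, x* moves by d = (0.3333, -0.3333).
The basis stays optimal until ale reaches 0; allowable increase = 18 tank-days.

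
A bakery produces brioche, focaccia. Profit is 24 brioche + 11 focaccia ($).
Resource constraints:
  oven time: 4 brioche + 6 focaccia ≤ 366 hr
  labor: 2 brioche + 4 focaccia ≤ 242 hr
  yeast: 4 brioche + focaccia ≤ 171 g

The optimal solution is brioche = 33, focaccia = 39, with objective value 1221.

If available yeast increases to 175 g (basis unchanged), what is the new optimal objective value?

1241

Check each constraint at x*: oven time 366/366 (tight); labor 222/242 (slack 20); yeast 171/171 (tight).
By complementary slackness, y = 0 for the non-binding constraint.
The binding rows give the dual system: 4·y_oven time + 4·y_yeast = 24 and 6·y_oven time + 1·y_yeast = 11.
→ y_oven time = 1 and y_yeast = 5.
Δz = y_yeast·Δb = 5 × (4) = 20, so new z* = 1221 + 20 = 1241.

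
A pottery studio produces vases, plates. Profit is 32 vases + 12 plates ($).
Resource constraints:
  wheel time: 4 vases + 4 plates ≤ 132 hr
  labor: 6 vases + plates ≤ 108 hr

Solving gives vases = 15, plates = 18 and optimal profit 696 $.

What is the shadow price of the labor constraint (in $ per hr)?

4

Check each constraint at x*: wheel time 132/132 (tight); labor 108/108 (tight).
The binding rows give the dual system: 4·y_wheel time + 6·y_labor = 32 and 4·y_wheel time + 1·y_labor = 12.
→ y_wheel time = 2 and y_labor = 4.
Shadow price of labor = 4.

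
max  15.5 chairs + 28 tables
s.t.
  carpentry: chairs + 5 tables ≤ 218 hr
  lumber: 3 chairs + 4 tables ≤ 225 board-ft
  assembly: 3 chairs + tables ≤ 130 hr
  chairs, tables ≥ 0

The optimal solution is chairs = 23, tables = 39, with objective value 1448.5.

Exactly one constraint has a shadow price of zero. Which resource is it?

carpentry: 218/218 (binding)
lumber: 225/225 (binding)
assembly: 108/130 (slack 22)
By complementary slackness, a constraint with positive slack has shadow price 0 → assembly.

assembly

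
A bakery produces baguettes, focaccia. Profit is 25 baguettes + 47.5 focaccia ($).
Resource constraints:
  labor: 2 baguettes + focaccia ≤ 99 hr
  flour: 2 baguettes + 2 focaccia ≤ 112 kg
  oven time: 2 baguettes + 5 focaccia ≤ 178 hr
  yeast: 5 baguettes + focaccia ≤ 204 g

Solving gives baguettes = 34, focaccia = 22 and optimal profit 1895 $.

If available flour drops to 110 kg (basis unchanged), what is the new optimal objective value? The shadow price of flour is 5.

1885

Δb = -2, so new z* = 1895 + (5)·(-2) = 1895 − 10 = 1885.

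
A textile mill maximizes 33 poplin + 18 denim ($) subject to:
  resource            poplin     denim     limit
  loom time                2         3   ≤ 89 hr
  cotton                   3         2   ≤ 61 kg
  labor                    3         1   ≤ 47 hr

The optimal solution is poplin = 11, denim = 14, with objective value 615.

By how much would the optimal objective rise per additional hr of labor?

4

Binding: cotton and labor. Non-binding: loom time (25 unused).
Slack constraints have shadow price 0 (complementary slackness).
From A_Bᵀ y = c: 3·y_cotton + 3·y_labor = 33; 2·y_cotton + 1·y_labor = 18.
This yields shadow prices y_cotton = 7, y_labor = 4.
Shadow price of labor = 4.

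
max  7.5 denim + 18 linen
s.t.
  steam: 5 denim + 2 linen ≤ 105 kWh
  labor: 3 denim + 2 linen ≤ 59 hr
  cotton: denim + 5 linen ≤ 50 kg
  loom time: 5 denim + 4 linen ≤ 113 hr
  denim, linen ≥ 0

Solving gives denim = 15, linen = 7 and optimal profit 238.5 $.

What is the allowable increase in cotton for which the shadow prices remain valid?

Binding constraints: labor, cotton. The basis is B = [[3,2],[1,5]] with det 13.
Per unit increase in cotton, x* moves by d = (-0.1538, 0.2308).
The basis stays optimal until loom time becomes binding; allowable increase = 65 kg.

65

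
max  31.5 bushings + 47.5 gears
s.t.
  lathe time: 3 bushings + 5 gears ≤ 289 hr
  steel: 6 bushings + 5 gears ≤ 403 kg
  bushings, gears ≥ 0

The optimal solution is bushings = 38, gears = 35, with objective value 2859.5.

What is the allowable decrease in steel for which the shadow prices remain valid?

Binding constraints: lathe time, steel. The basis is B = [[3,5],[6,5]] with det -15.
Per unit decrease in steel, x* moves by d = (-0.3333, 0.2).
The basis stays optimal until bushings reaches 0; allowable decrease = 114 kg.

114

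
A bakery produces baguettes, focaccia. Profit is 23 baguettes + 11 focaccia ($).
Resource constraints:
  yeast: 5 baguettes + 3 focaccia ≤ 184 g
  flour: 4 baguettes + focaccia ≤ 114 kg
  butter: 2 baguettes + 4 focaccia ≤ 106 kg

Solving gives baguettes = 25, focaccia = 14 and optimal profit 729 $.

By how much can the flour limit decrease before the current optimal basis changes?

Binding constraints: flour, butter. The basis is B = [[4,1],[2,4]] with det 14.
Per unit decrease in flour, x* moves by d = (-0.2857, 0.1429).
The basis stays optimal until baguettes reaches 0; allowable decrease = 87.5 kg.

87.5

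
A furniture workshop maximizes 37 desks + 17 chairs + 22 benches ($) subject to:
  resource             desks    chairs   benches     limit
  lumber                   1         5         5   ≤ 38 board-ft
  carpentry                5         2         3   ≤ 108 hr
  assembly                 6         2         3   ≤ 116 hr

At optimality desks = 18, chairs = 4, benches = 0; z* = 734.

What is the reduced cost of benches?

-1

Check each constraint at x*: lumber 38/38 (tight); carpentry 98/108 (slack 10); assembly 116/116 (tight).
Since carpentry is not tight, its dual is 0.
The binding rows give the dual system: 1·y_lumber + 6·y_assembly = 37 and 5·y_lumber + 2·y_assembly = 17.
→ y_lumber = 1 and y_assembly = 6.
Reduced cost of benches: c₃ − yᵀa₃ = 22 − (1·5 + 6·3) = 22 − 23 = -1.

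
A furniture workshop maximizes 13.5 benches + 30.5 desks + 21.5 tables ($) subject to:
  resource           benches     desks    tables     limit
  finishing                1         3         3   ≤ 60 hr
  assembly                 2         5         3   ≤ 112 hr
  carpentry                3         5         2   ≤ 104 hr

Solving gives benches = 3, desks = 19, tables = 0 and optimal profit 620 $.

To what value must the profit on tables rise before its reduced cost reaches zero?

23

Binding: finishing and carpentry. Non-binding: assembly (11 unused).
By complementary slackness, y = 0 for the non-binding constraint.
From A_Bᵀ y = c: 1·y_finishing + 3·y_carpentry = 13.5; 3·y_finishing + 5·y_carpentry = 30.5.
Solving: y_finishing = 6, y_carpentry = 2.5.
tables enters the basis when its profit ≥ yᵀa₃ = 6·3 + 2.5·2 = 23.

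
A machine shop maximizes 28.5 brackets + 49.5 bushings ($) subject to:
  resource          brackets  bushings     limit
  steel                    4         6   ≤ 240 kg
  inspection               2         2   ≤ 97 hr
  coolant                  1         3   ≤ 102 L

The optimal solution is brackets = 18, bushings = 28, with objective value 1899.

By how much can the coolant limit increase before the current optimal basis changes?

18

Binding constraints: steel, coolant. The basis is B = [[4,6],[1,3]] with det 6.
Per unit increase in coolant, x* moves by d = (-1, 0.6667).
The basis stays optimal until brackets reaches 0; allowable increase = 18 L.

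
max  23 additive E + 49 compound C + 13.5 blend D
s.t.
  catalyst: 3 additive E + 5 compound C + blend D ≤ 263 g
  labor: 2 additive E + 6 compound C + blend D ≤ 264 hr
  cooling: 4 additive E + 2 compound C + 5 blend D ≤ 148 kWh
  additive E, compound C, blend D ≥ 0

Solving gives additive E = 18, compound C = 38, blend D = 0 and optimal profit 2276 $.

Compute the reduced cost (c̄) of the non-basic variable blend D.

At the optimum: catalyst uses 244 of 263 (slack = 19); labor uses 264 of 264 (binding); cooling uses 148 of 148 (binding).
Slack constraints have shadow price 0 (complementary slackness).
Dual feasibility on the basic columns requires 2·y_labor + 4·y_cooling = 23, 6·y_labor + 2·y_cooling = 49.
This yields shadow prices y_labor = 7.5, y_cooling = 2.
Reduced cost of blend D: c₃ − yᵀa₃ = 13.5 − (7.5·1 + 2·5) = 13.5 − 17.5 = -4.

-4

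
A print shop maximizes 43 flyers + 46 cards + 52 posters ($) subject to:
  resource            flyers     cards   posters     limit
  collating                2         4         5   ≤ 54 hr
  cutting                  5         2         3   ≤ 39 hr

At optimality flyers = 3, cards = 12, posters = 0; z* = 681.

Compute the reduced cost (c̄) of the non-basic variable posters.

Both collating and cutting are binding at x*.
Dual feasibility on the basic columns requires 2·y_collating + 5·y_cutting = 43, 4·y_collating + 2·y_cutting = 46.
Solving: y_collating = 9, y_cutting = 5.
Reduced cost of posters: c₃ − yᵀa₃ = 52 − (9·5 + 5·3) = 52 − 60 = -8.

-8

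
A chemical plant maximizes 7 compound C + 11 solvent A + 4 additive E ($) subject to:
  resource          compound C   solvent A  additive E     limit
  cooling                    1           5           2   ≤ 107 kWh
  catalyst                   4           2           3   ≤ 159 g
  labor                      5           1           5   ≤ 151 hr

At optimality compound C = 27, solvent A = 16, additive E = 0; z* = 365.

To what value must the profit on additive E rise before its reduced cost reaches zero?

Check each constraint at x*: cooling 107/107 (tight); catalyst 140/159 (slack 19); labor 151/151 (tight).
Slack constraints have shadow price 0 (complementary slackness).
Dual feasibility on the basic columns requires 1·y_cooling + 5·y_labor = 7, 5·y_cooling + 1·y_labor = 11.
This yields shadow prices y_cooling = 2, y_labor = 1.
additive E enters the basis when its profit ≥ yᵀa₃ = 2·2 + 1·5 = 9.

9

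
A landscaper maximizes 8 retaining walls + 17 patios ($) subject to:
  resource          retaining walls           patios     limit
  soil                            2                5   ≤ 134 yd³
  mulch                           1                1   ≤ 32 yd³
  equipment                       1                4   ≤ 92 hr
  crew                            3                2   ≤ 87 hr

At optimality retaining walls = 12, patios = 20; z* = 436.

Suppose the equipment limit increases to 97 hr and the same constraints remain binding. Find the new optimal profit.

451

Check each constraint at x*: soil 124/134 (slack 10); mulch 32/32 (tight); equipment 92/92 (tight); crew 76/87 (slack 11).
Since soil, crew are not tight, their duals are 0.
From A_Bᵀ y = c: 1·y_mulch + 1·y_equipment = 8; 1·y_mulch + 4·y_equipment = 17.
This yields shadow prices y_mulch = 5, y_equipment = 3.
Δz = y_equipment·Δb = 3 × (5) = 15, so new z* = 436 + 15 = 451.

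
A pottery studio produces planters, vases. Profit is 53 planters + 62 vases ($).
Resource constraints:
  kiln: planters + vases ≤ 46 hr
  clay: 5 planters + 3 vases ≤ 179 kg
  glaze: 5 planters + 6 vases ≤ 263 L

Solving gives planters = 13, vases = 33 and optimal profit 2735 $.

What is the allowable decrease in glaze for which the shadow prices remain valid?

7.5

Binding constraints: kiln, glaze. The basis is B = [[1,1],[5,6]] with det 1.
Per unit decrease in glaze, x* moves by d = (1, -1).
The basis stays optimal until clay becomes binding; allowable decrease = 7.5 L.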